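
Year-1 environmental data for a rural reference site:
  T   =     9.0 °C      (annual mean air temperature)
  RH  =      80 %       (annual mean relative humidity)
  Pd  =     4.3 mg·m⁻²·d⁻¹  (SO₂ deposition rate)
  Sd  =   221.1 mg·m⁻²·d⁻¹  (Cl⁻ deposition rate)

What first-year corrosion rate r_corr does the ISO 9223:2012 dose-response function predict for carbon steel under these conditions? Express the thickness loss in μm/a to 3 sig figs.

r_corr = 74.3 μm/a

carbon steel: T≤10 °C ⇒ hinge +0.150·(9.0−10) = -0.1500
  Pd branch = 1.77·Pd^0.52·e^(0.02·RH+f) = 16.11 μm/a
  Cl⁻ term: 0.102·221.1^0.62·exp(0.033·80+0.04·9.0) = 58.23
  sum: 16.11 + 58.23 → r_corr = 74.34 μm/a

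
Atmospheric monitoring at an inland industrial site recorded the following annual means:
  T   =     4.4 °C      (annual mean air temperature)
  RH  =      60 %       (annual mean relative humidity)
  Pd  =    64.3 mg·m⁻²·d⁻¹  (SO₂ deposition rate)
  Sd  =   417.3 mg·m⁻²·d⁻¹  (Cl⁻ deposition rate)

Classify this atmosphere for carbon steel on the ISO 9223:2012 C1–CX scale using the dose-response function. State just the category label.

carbon steel: T≤10 °C ⇒ hinge +0.150·(4.4−10) = -0.8400
  Pd branch = 1.77·Pd^0.52·e^(0.02·RH+f) = 22.11 μm/a
  Sd branch = 0.102·Sd^0.62·e^(0.033·RH+0.04·T) = 37.12 μm/a
  r_corr = 22.11 + 37.12 = 59.23 μm/a
ISO 9223 Table 2 (carbon steel): 50 < 59.2 ≤ 80 μm/a ⇒ C4

C4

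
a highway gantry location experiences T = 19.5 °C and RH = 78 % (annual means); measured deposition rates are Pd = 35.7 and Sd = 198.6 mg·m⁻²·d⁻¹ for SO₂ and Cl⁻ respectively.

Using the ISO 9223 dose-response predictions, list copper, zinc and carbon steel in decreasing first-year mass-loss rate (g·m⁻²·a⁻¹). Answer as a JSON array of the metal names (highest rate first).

["carbon steel", "zinc", "copper"]

copper: f(T) = -0.080·(T−10) [T>10 °C] = -0.7600
  sulphur-dioxide contribution → 0.6259 μm/a
  chloride contribution → 1.844 μm/a
  ⇒ r_corr(copper) = 2.469 μm/a
  mass loss = 2.469 μm/a × 8.96 g/cm³ = 22.13 g·m⁻²·a⁻¹
zinc: f(T) = -0.071·(T−10) [T>10 °C] = -0.6745
  sulphur-dioxide contribution → 1.146 μm/a
  chloride contribution → 3.497 μm/a
  total first-year rate 4.643 μm/a
  mass loss = 4.643 μm/a × 7.14 g/cm³ = 33.15 g·m⁻²·a⁻¹
carbon steel: temperature factor f = -0.054·(9.5) = -0.5130
  sulphur-dioxide contribution → 32.36 μm/a
  chloride contribution → 77.62 μm/a
  total first-year rate 110 μm/a
  mass loss = 110 μm/a × 7.85 g/cm³ = 863.4 g·m⁻²·a⁻¹
Ordering by g·m⁻²·a⁻¹: carbon steel (863) > zinc (33.2) > copper (22.1)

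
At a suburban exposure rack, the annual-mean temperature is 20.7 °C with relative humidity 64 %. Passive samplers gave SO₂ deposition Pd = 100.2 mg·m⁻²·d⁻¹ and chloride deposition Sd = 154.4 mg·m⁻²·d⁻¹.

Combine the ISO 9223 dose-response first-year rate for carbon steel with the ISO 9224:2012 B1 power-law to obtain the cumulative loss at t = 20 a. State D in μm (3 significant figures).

carbon steel: temperature factor f = -0.054·(10.7) = -0.5778
  sulphur-dioxide contribution → 39.21 μm/a
  chloride contribution → 43.89 μm/a
  total first-year rate 83.1 μm/a
ISO 9224: D(t) = r_corr · t^b with b = 0.523 (carbon steel, B1)
  D(20) = 83.1 × 20^0.523 = 83.1 × 4.791 = 398.1 μm

D(20) = 398 μm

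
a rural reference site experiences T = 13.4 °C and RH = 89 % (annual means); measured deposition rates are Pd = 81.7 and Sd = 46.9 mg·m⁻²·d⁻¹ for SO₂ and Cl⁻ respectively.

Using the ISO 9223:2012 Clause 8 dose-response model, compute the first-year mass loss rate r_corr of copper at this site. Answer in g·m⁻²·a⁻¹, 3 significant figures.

r_corr = 34.0 g·m⁻²·a⁻¹

copper: T>10 °C ⇒ hinge -0.080·(13.4−10) = -0.2720
  sulphur-dioxide contribution → 2.42 μm/a
  chloride contribution → 1.376 μm/a
  ⇒ r_corr(copper) = 3.796 μm/a
Convert to mass loss: 3.796 μm/a × 8.96 g/cm³ = 34.01 g·m⁻²·a⁻¹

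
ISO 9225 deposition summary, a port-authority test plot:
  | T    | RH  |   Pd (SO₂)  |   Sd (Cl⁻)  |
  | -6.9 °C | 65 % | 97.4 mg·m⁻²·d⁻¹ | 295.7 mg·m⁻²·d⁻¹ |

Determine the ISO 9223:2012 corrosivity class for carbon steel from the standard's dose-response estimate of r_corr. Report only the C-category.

carbon steel: temperature factor f = +0.150·(-16.9) = -2.5350
  sulphur-dioxide contribution → 5.568 μm/a
  chloride contribution → 22.5 μm/a
  total first-year rate 28.07 μm/a
ISO 9223 Table 2 (carbon steel): 25 < 28.1 ≤ 50 μm/a ⇒ C3

C3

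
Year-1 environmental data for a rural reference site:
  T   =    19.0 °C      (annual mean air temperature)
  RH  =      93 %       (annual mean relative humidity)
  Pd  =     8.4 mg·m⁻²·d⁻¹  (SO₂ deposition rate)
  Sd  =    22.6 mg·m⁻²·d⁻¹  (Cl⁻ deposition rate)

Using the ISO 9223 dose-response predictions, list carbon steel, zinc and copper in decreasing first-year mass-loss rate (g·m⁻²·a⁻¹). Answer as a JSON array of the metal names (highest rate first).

carbon steel: T>10 °C ⇒ hinge -0.054·(19.0−10) = -0.4860
  SO₂ term: 1.77·8.4^0.52·exp(0.02·93-0.4860) = 21.15
  Sd branch = 0.102·Sd^0.62·e^(0.033·RH+0.04·T) = 32.44 μm/a
  sum: 21.15 + 32.44 → r_corr = 53.59 μm/a
  mass loss = 53.59 μm/a × 7.85 g/cm³ = 420.7 g·m⁻²·a⁻¹
zinc: f(T) = -0.071·(T−10) [T>10 °C] = -0.6390
  Pd branch = 0.0129·Pd^0.44·e^(0.046·RH+f) = 1.252 μm/a
  Cl⁻ term: 0.0175·22.6^0.57·exp(0.008·93+0.085·19.0) = 1.095
  sum: 1.252 + 1.095 → r_corr = 2.347 μm/a
  mass loss = 2.347 μm/a × 7.14 g/cm³ = 16.76 g·m⁻²·a⁻¹
copper: f(T) = -0.080·(T−10) [T>10 °C] = -0.7200
  Pd branch = 0.0053·Pd^0.26·e^(0.059·RH+f) = 1.084 μm/a
  Cl⁻ term: 0.01025·22.6^0.27·exp(0.036·93+0.049·19.0) = 1.717
  sum: 1.084 + 1.717 → r_corr = 2.8 μm/a
  mass loss = 2.8 μm/a × 8.96 g/cm³ = 25.09 g·m⁻²·a⁻¹
Ordering by g·m⁻²·a⁻¹: carbon steel (421) > copper (25.1) > zinc (16.8)

["carbon steel", "copper", "zinc"]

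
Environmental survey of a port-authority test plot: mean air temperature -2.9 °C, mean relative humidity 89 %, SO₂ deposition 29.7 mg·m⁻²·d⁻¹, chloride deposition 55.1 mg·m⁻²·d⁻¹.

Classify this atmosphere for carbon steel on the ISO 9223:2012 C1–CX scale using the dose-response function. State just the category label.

C3

carbon steel: temperature factor f = +0.150·(-12.9) = -1.9350
  sulphur-dioxide contribution → 8.841 μm/a
  chloride contribution → 20.57 μm/a
  ⇒ r_corr(carbon steel) = 29.41 μm/a
Category bounds: 25…50 μm/a bracket r_corr ⇒ C3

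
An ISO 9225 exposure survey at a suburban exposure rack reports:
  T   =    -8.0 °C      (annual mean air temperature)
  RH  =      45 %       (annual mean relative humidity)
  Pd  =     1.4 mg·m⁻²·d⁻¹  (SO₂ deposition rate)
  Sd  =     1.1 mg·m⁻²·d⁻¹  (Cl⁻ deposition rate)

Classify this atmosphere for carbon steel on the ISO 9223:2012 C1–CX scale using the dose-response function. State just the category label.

carbon steel: f(T) = +0.150·(T−10) [T≤10 °C] = -2.7000
  sulphur-dioxide contribution → 0.3485 μm/a
  chloride contribution → 0.3469 μm/a
  ⇒ r_corr(carbon steel) = 0.6954 μm/a
Category bounds: 0…1.3 μm/a bracket r_corr ⇒ C1

C1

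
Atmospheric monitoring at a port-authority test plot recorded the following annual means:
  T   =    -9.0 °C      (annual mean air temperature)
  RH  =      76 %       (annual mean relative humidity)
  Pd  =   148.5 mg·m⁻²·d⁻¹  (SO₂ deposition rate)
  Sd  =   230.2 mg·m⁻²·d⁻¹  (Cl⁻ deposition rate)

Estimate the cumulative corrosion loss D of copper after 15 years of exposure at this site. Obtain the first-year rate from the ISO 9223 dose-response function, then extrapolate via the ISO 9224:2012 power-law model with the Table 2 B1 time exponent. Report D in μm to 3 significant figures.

D(15) = 3.65 μm

copper: temperature factor f = +0.126·(-19.0) = -2.3940
  sulphur-dioxide contribution → 0.1573 μm/a
  chloride contribution → 0.4418 μm/a
  ⇒ r_corr(copper) = 0.599 μm/a
Long-term exponent b (ISO 9224 Table 2, B1) = 0.667
  D(15) = 0.599 × 15^0.667 = 0.599 × 6.088 = 3.647 μm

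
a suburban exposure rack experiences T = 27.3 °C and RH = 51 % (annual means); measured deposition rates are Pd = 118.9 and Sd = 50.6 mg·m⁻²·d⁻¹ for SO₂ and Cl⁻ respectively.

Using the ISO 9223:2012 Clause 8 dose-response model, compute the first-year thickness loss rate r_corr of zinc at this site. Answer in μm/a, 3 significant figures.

zinc: f(T) = -0.071·(T−10) [T>10 °C] = -1.2283
  SO₂ term: 0.0129·118.9^0.44·exp(0.046·51-1.2283) = 0.3229
  Sd branch = 0.0175·Sd^0.57·e^(0.008·RH+0.085·T) = 2.508 μm/a
  r_corr = 0.3229 + 2.508 = 2.831 μm/a

r_corr = 2.83 μm/a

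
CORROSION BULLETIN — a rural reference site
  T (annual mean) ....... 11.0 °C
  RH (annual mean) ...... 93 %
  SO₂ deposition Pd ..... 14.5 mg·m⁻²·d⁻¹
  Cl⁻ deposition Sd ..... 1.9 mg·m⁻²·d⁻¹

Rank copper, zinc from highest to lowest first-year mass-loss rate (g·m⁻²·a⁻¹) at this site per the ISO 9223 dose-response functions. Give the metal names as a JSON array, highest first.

["copper", "zinc"]

copper: f(T) = -0.080·(T−10) [T>10 °C] = -0.0800
  SO₂ term: 0.0053·14.5^0.26·exp(0.059·93-0.0800) = 2.368
  Cl⁻ term: 0.01025·1.9^0.27·exp(0.036·93+0.049·11.0) = 0.5944
  sum: 2.368 + 0.5944 → r_corr = 2.963 μm/a
  mass loss = 2.963 μm/a × 8.96 g/cm³ = 26.55 g·m⁻²·a⁻¹
zinc: T>10 °C ⇒ hinge -0.071·(11.0−10) = -0.0710
  SO₂ term: 0.0129·14.5^0.44·exp(0.046·93-0.0710) = 2.81
  Cl⁻ term: 0.0175·1.9^0.57·exp(0.008·93+0.085·11.0) = 0.1352
  sum: 2.81 + 0.1352 → r_corr = 2.945 μm/a
  mass loss = 2.945 μm/a × 7.14 g/cm³ = 21.03 g·m⁻²·a⁻¹
Ordering by g·m⁻²·a⁻¹: copper (26.5) > zinc (21)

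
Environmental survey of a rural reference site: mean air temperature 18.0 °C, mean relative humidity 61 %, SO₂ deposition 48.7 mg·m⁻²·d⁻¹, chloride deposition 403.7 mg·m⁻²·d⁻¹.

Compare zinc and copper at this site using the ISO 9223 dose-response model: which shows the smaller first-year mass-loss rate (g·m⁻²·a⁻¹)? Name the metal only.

copper

zinc: T>10 °C ⇒ hinge -0.071·(18.0−10) = -0.5680
  SO₂ term: 0.0129·48.7^0.44·exp(0.046·61-0.5680) = 0.6684
  Sd branch = 0.0175·Sd^0.57·e^(0.008·RH+0.085·T) = 4.026 μm/a
  r_corr = 0.6684 + 4.026 = 4.695 μm/a
  mass loss = 4.695 μm/a × 7.14 g/cm³ = 33.52 g·m⁻²·a⁻¹
copper: f(T) = -0.080·(T−10) [T>10 °C] = -0.6400
  Pd branch = 0.0053·Pd^0.26·e^(0.059·RH+f) = 0.2806 μm/a
  Cl⁻ term: 0.01025·403.7^0.27·exp(0.036·61+0.049·18.0) = 1.125
  sum: 0.2806 + 1.125 → r_corr = 1.406 μm/a
  mass loss = 1.406 μm/a × 8.96 g/cm³ = 12.59 g·m⁻²·a⁻¹
Ordering by g·m⁻²·a⁻¹: zinc (33.5) > copper (12.6)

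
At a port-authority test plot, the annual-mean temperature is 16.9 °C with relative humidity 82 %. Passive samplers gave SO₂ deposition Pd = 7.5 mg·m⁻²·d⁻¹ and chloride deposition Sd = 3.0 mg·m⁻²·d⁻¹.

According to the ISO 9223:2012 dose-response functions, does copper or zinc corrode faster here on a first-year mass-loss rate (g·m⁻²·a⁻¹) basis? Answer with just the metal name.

copper

copper: T>10 °C ⇒ hinge -0.080·(16.9−10) = -0.5520
  sulphur-dioxide contribution → 0.6504 μm/a
  chloride contribution → 0.6043 μm/a
  total first-year rate 1.255 μm/a
  mass loss = 1.255 μm/a × 8.96 g/cm³ = 11.24 g·m⁻²·a⁻¹
zinc: f(T) = -0.071·(T−10) [T>10 °C] = -0.4899
  sulphur-dioxide contribution → 0.8337 μm/a
  chloride contribution → 0.2653 μm/a
  total first-year rate 1.099 μm/a
  mass loss = 1.099 μm/a × 7.14 g/cm³ = 7.847 g·m⁻²·a⁻¹
Ordering by g·m⁻²·a⁻¹: copper (11.2) > zinc (7.85)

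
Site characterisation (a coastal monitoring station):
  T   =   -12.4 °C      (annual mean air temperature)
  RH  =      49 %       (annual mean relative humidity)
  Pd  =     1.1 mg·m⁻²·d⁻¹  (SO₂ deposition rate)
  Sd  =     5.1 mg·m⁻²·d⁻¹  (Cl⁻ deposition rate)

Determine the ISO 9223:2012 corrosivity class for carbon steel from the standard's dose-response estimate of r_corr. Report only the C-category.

C1

carbon steel: T≤10 °C ⇒ hinge +0.150·(-12.4−10) = -3.3600
  Pd branch = 1.77·Pd^0.52·e^(0.02·RH+f) = 0.1721 μm/a
  Sd branch = 0.102·Sd^0.62·e^(0.033·RH+0.04·T) = 0.8593 μm/a
  r_corr = 0.1721 + 0.8593 = 1.031 μm/a
ISO 9223 Table 2 (carbon steel): 0 < 1.03 ≤ 1.3 μm/a ⇒ C1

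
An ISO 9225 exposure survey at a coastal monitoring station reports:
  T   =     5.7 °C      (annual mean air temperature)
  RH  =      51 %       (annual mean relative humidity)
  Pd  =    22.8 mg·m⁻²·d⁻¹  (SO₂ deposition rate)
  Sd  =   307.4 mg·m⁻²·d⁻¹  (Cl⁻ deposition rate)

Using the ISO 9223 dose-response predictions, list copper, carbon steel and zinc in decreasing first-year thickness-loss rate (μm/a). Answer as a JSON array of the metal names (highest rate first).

copper: f(T) = +0.126·(T−10) [T≤10 °C] = -0.5418
  Pd branch = 0.0053·Pd^0.26·e^(0.059·RH+f) = 0.1409 μm/a
  Sd branch = 0.01025·Sd^0.27·e^(0.036·RH+0.049·T) = 0.3991 μm/a
  sum: 0.1409 + 0.3991 → r_corr = 0.54 μm/a
carbon steel: f(T) = +0.150·(T−10) [T≤10 °C] = -0.6450
  Pd branch = 1.77·Pd^0.52·e^(0.02·RH+f) = 13.09 μm/a
  Cl⁻ term: 0.102·307.4^0.62·exp(0.033·51+0.04·5.7) = 24.04
  r_corr = 13.09 + 24.04 = 37.13 μm/a
zinc: temperature factor f = +0.038·(-4.3) = -0.1634
  SO₂ term: 0.0129·22.8^0.44·exp(0.046·51-0.1634) = 0.4529
  Sd branch = 0.0175·Sd^0.57·e^(0.008·RH+0.085·T) = 1.119 μm/a
  sum: 0.4529 + 1.119 → r_corr = 1.571 μm/a
Ordering by μm/a: carbon steel (37.1) > zinc (1.57) > copper (0.54)

["carbon steel", "zinc", "copper"]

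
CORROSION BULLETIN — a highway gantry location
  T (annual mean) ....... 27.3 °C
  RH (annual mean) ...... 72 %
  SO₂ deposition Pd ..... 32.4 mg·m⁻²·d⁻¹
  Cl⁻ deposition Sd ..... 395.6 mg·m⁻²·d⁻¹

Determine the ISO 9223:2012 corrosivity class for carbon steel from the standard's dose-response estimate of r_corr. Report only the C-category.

C5

carbon steel: temperature factor f = -0.054·(17.3) = -0.9342
  SO₂ term: 1.77·32.4^0.52·exp(0.02·72-0.9342) = 17.91
  Cl⁻ term: 0.102·395.6^0.62·exp(0.033·72+0.04·27.3) = 133.4
  sum: 17.91 + 133.4 → r_corr = 151.3 μm/a
Category bounds: 80…200 μm/a bracket r_corr ⇒ C5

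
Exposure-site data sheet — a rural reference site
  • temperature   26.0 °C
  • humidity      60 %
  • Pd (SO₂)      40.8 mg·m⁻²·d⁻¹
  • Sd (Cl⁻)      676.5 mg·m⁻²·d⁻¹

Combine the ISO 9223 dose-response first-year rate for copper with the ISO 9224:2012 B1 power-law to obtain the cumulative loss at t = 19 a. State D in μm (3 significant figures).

copper: f(T) = -0.080·(T−10) [T>10 °C] = -1.2800
  Pd branch = 0.0053·Pd^0.26·e^(0.059·RH+f) = 0.1332 μm/a
  Sd branch = 0.01025·Sd^0.27·e^(0.036·RH+0.049·T) = 1.846 μm/a
  r_corr = 0.1332 + 1.846 = 1.979 μm/a
ISO 9224: D(t) = r_corr · t^b with b = 0.667 (copper, B1)
  D(19) = 1.979 × 19^0.667 = 1.979 × 7.127 = 14.11 μm

D(19) = 14.1 μm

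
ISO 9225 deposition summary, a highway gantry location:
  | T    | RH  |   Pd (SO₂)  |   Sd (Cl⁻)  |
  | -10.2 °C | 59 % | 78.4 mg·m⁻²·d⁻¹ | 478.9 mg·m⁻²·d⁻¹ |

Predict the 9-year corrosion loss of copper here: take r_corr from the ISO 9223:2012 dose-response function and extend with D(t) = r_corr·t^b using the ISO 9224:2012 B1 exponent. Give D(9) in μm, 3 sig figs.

copper: T≤10 °C ⇒ hinge +0.126·(-10.2−10) = -2.5452
  SO₂ term: 0.0053·78.4^0.26·exp(0.059·59-2.5452) = 0.042
  Cl⁻ term: 0.01025·478.9^0.27·exp(0.036·59+0.049·-10.2) = 0.2753
  r_corr = 0.042 + 0.2753 = 0.3173 μm/a
ISO 9224: D(t) = r_corr · t^b with b = 0.667 (copper, B1)
  D(9) = 0.3173 × 9^0.667 = 0.3173 × 4.33 = 1.374 μm

D(9) = 1.37 μm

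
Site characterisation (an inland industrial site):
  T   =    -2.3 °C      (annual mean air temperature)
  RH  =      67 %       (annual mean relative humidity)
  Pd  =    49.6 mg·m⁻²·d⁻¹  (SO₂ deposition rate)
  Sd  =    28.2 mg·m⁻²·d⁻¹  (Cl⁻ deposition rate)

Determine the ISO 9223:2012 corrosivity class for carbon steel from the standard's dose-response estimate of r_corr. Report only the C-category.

C2

carbon steel: f(T) = +0.150·(T−10) [T≤10 °C] = -1.8450
  sulphur-dioxide contribution → 8.134 μm/a
  chloride contribution → 6.73 μm/a
  total first-year rate 14.86 μm/a
Category bounds: 1.3…25 μm/a bracket r_corr ⇒ C2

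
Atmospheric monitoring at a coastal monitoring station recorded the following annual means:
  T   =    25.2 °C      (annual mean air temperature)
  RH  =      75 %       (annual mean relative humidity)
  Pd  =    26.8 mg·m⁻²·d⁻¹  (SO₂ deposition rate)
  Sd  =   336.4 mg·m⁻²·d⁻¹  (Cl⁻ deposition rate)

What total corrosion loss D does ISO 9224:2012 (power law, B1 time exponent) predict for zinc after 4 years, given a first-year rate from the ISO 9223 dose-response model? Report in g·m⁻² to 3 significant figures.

zinc: temperature factor f = -0.071·(15.2) = -1.0792
  sulphur-dioxide contribution → 0.5869 μm/a
  chloride contribution → 7.485 μm/a
  ⇒ r_corr(zinc) = 8.072 μm/a
ISO 9224: D(t) = r_corr · t^b with b = 0.813 (zinc, B1)
  D(4) = 8.072 × 4^0.813 = 8.072 × 3.087 = 24.91 μm
  Mass loss = 24.91 μm × 7.14 g/cm³ = 177.9 g·m⁻²

D(4) = 178 g·m⁻²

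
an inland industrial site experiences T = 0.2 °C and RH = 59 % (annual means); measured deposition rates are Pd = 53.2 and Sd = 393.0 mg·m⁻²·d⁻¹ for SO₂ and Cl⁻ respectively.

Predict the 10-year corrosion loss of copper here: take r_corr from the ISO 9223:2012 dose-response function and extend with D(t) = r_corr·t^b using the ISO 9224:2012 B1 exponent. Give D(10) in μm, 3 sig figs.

D(10) = 2.67 μm

copper: f(T) = +0.126·(T−10) [T≤10 °C] = -1.2348
  SO₂ term: 0.0053·53.2^0.26·exp(0.059·59-1.2348) = 0.1408
  Cl⁻ term: 0.01025·393.0^0.27·exp(0.036·59+0.049·0.2) = 0.4344
  sum: 0.1408 + 0.4344 → r_corr = 0.5752 μm/a
Long-term exponent b (ISO 9224 Table 2, B1) = 0.667
  D(10) = 0.5752 × 10^0.667 = 0.5752 × 4.645 = 2.672 μm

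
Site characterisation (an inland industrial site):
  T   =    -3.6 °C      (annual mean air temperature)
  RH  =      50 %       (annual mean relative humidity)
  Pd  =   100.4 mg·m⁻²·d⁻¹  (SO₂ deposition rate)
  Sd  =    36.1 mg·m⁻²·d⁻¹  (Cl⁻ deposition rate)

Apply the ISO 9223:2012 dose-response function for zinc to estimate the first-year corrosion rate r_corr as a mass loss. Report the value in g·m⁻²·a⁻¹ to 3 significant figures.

zinc: T≤10 °C ⇒ hinge +0.038·(-3.6−10) = -0.5168
  SO₂ term: 0.0129·100.4^0.44·exp(0.046·50-0.5168) = 0.5832
  Cl⁻ term: 0.0175·36.1^0.57·exp(0.008·50+0.085·-3.6) = 0.1485
  r_corr = 0.5832 + 0.1485 = 0.7316 μm/a
Convert to mass loss: 0.7316 μm/a × 7.14 g/cm³ = 5.224 g·m⁻²·a⁻¹

r_corr = 5.22 g·m⁻²·a⁻¹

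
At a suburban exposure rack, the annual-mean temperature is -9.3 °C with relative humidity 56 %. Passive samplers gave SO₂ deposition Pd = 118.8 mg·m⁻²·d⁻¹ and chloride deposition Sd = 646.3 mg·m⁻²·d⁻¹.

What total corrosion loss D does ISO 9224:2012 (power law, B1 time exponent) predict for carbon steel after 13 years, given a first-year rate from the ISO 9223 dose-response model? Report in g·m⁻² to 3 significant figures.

D(13) = 849 g·m⁻²

carbon steel: f(T) = +0.150·(T−10) [T≤10 °C] = -2.8950
  SO₂ term: 1.77·118.8^0.52·exp(0.02·56-2.8950) = 3.598
  Sd branch = 0.102·Sd^0.62·e^(0.033·RH+0.04·T) = 24.67 μm/a
  r_corr = 3.598 + 24.67 = 28.26 μm/a
Long-term exponent b (ISO 9224 Table 2, B1) = 0.523
  D(13) = 28.26 × 13^0.523 = 28.26 × 3.825 = 108.1 μm
  Mass loss = 108.1 μm × 7.85 g/cm³ = 848.6 g·m⁻²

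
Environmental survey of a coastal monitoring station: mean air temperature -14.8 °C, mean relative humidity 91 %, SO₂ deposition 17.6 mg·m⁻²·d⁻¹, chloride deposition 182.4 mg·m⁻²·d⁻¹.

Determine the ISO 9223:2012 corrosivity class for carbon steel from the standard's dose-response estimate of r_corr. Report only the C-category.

carbon steel: T≤10 °C ⇒ hinge +0.150·(-14.8−10) = -3.7200
  Pd branch = 1.77·Pd^0.52·e^(0.02·RH+f) = 1.176 μm/a
  Sd branch = 0.102·Sd^0.62·e^(0.033·RH+0.04·T) = 28.68 μm/a
  r_corr = 1.176 + 28.68 = 29.85 μm/a
ISO 9223 Table 2 (carbon steel): 25 < 29.9 ≤ 50 μm/a ⇒ C3

C3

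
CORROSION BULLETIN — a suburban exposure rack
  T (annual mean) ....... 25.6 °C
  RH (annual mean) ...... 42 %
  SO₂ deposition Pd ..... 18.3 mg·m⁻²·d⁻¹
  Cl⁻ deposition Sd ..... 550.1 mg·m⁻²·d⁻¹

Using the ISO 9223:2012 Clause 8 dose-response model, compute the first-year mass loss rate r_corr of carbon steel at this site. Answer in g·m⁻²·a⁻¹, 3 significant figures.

carbon steel: f(T) = -0.054·(T−10) [T>10 °C] = -0.8424
  sulphur-dioxide contribution → 8.006 μm/a
  chloride contribution → 56.8 μm/a
  ⇒ r_corr(carbon steel) = 64.8 μm/a
Convert to mass loss: 64.8 μm/a × 7.85 g/cm³ = 508.7 g·m⁻²·a⁻¹

r_corr = 509 g·m⁻²·a⁻¹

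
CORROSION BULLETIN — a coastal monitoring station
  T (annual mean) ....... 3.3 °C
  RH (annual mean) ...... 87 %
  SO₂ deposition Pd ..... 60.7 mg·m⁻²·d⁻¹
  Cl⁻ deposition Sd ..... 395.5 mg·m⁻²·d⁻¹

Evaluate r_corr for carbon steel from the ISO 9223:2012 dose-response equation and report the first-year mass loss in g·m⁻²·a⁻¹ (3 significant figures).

carbon steel: f(T) = +0.150·(T−10) [T≤10 °C] = -1.0050
  Pd branch = 1.77·Pd^0.52·e^(0.02·RH+f) = 31.22 μm/a
  Cl⁻ term: 0.102·395.5^0.62·exp(0.033·87+0.04·3.3) = 83.76
  r_corr = 31.22 + 83.76 = 115 μm/a
Convert to mass loss: 115 μm/a × 7.85 g/cm³ = 902.6 g·m⁻²·a⁻¹

r_corr = 903 g·m⁻²·a⁻¹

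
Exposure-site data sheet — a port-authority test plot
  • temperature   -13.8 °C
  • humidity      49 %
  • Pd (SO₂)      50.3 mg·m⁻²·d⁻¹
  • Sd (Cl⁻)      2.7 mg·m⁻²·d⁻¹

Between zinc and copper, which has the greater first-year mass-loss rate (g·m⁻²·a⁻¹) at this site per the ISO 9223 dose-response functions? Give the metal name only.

zinc

zinc: f(T) = +0.038·(T−10) [T≤10 °C] = -0.9044
  Pd branch = 0.0129·Pd^0.44·e^(0.046·RH+f) = 0.2789 μm/a
  Cl⁻ term: 0.0175·2.7^0.57·exp(0.008·49+0.085·-13.8) = 0.01412
  r_corr = 0.2789 + 0.01412 = 0.293 μm/a
  mass loss = 0.293 μm/a × 7.14 g/cm³ = 2.092 g·m⁻²·a⁻¹
copper: f(T) = +0.126·(T−10) [T≤10 °C] = -2.9988
  SO₂ term: 0.0053·50.3^0.26·exp(0.059·49-2.9988) = 0.01318
  Cl⁻ term: 0.01025·2.7^0.27·exp(0.036·49+0.049·-13.8) = 0.03978
  r_corr = 0.01318 + 0.03978 = 0.05295 μm/a
  mass loss = 0.05295 μm/a × 8.96 g/cm³ = 0.4745 g·m⁻²·a⁻¹
Ordering by g·m⁻²·a⁻¹: zinc (2.09) > copper (0.474)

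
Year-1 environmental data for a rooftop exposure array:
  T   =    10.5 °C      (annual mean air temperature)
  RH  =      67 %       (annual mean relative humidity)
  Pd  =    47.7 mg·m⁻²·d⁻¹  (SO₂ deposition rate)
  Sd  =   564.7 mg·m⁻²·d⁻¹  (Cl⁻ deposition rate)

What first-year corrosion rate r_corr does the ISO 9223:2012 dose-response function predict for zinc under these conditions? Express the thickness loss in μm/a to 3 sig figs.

zinc: T>10 °C ⇒ hinge -0.071·(10.5−10) = -0.0355
  SO₂ term: 0.0129·47.7^0.44·exp(0.046·67-0.0355) = 1.487
  Sd branch = 0.0175·Sd^0.57·e^(0.008·RH+0.085·T) = 2.704 μm/a
  r_corr = 1.487 + 2.704 = 4.19 μm/a

r_corr = 4.19 μm/a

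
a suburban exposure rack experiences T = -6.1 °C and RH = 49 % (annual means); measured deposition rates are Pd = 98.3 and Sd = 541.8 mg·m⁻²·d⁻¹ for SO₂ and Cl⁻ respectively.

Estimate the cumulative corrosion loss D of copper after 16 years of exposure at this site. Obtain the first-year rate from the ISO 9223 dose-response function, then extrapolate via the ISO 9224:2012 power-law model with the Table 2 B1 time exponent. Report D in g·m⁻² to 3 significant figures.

D(16) = 16.2 g·m⁻²

copper: temperature factor f = +0.126·(-16.1) = -2.0286
  SO₂ term: 0.0053·98.3^0.26·exp(0.059·49-2.0286) = 0.04139
  Sd branch = 0.01025·Sd^0.27·e^(0.036·RH+0.049·T) = 0.2427 μm/a
  r_corr = 0.04139 + 0.2427 = 0.2841 μm/a
ISO 9224: D(t) = r_corr · t^b with b = 0.667 (copper, B1)
  D(16) = 0.2841 × 16^0.667 = 0.2841 × 6.355 = 1.806 μm
  Mass loss = 1.806 μm × 8.96 g/cm³ = 16.18 g·m⁻²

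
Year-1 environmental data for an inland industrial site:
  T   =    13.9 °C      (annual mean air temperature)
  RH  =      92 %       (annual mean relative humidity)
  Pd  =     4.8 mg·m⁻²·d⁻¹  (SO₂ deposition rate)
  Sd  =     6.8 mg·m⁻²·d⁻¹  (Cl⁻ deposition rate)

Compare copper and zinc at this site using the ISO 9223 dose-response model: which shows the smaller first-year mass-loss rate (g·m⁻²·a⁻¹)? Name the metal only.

zinc

copper: T>10 °C ⇒ hinge -0.080·(13.9−10) = -0.3120
  Pd branch = 0.0053·Pd^0.26·e^(0.059·RH+f) = 1.328 μm/a
  Cl⁻ term: 0.01025·6.8^0.27·exp(0.036·92+0.049·13.9) = 0.9326
  sum: 1.328 + 0.9326 → r_corr = 2.261 μm/a
  mass loss = 2.261 μm/a × 8.96 g/cm³ = 20.26 g·m⁻²·a⁻¹
zinc: T>10 °C ⇒ hinge -0.071·(13.9−10) = -0.2769
  Pd branch = 0.0129·Pd^0.44·e^(0.046·RH+f) = 1.343 μm/a
  Cl⁻ term: 0.0175·6.8^0.57·exp(0.008·92+0.085·13.9) = 0.3551
  r_corr = 1.343 + 0.3551 = 1.698 μm/a
  mass loss = 1.698 μm/a × 7.14 g/cm³ = 12.12 g·m⁻²·a⁻¹
Ordering by g·m⁻²·a⁻¹: copper (20.3) > zinc (12.1)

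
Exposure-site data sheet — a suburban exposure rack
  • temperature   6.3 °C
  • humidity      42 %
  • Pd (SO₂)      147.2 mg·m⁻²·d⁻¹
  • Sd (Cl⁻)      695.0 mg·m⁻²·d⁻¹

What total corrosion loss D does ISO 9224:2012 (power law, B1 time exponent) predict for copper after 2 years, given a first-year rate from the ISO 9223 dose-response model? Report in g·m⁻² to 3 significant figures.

copper: temperature factor f = +0.126·(-3.7) = -0.4662
  SO₂ term: 0.0053·147.2^0.26·exp(0.059·42-0.4662) = 0.1451
  Cl⁻ term: 0.01025·695.0^0.27·exp(0.036·42+0.049·6.3) = 0.3705
  r_corr = 0.1451 + 0.3705 = 0.5156 μm/a
Long-term exponent b (ISO 9224 Table 2, B1) = 0.667
  D(2) = 0.5156 × 2^0.667 = 0.5156 × 1.588 = 0.8186 μm
  Mass loss = 0.8186 μm × 8.96 g/cm³ = 7.335 g·m⁻²

D(2) = 7.33 g·m⁻²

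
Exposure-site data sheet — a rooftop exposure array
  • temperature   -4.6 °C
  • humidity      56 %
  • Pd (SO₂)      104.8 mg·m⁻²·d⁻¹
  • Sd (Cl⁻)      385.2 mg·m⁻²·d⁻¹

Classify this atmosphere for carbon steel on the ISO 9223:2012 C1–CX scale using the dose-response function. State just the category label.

C3

carbon steel: f(T) = +0.150·(T−10) [T≤10 °C] = -2.1900
  SO₂ term: 1.77·104.8^0.52·exp(0.02·56-2.1900) = 6.821
  Cl⁻ term: 0.102·385.2^0.62·exp(0.033·56+0.04·-4.6) = 21.6
  sum: 6.821 + 21.6 → r_corr = 28.42 μm/a
28.4 μm/a falls in (25, 50] for carbon steel → category C3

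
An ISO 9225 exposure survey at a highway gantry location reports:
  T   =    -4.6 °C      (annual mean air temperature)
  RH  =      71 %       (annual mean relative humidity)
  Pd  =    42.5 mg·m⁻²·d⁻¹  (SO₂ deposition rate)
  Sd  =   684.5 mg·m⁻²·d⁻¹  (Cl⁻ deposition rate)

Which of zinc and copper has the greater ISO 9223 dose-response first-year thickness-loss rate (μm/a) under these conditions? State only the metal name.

zinc: temperature factor f = +0.038·(-14.6) = -0.5548
  Pd branch = 0.0129·Pd^0.44·e^(0.046·RH+f) = 1.011 μm/a
  Sd branch = 0.0175·Sd^0.57·e^(0.008·RH+0.085·T) = 0.8631 μm/a
  r_corr = 1.011 + 0.8631 = 1.874 μm/a
copper: f(T) = +0.126·(T−10) [T≤10 °C] = -1.8396
  SO₂ term: 0.0053·42.5^0.26·exp(0.059·71-1.8396) = 0.1472
  Cl⁻ term: 0.01025·684.5^0.27·exp(0.036·71+0.049·-4.6) = 0.6144
  sum: 0.1472 + 0.6144 → r_corr = 0.7616 μm/a
Ordering by μm/a: zinc (1.87) > copper (0.762)

zinc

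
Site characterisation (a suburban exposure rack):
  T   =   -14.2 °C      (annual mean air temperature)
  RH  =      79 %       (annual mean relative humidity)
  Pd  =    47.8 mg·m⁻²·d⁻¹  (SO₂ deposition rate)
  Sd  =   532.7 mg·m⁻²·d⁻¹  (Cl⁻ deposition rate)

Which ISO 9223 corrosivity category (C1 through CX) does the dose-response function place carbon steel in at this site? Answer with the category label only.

carbon steel: f(T) = +0.150·(T−10) [T≤10 °C] = -3.6300
  Pd branch = 1.77·Pd^0.52·e^(0.02·RH+f) = 1.702 μm/a
  Sd branch = 0.102·Sd^0.62·e^(0.033·RH+0.04·T) = 38.42 μm/a
  r_corr = 1.702 + 38.42 = 40.12 μm/a
40.1 μm/a falls in (25, 50] for carbon steel → category C3

C3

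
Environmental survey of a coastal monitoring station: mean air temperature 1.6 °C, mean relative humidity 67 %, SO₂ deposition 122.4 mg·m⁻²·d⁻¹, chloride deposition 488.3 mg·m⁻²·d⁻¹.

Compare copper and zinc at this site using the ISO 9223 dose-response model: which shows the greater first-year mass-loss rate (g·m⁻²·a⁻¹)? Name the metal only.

copper: f(T) = +0.126·(T−10) [T≤10 °C] = -1.0584
  SO₂ term: 0.0053·122.4^0.26·exp(0.059·67-1.0584) = 0.3344
  Sd branch = 0.01025·Sd^0.27·e^(0.036·RH+0.049·T) = 0.658 μm/a
  r_corr = 0.3344 + 0.658 = 0.9924 μm/a
  mass loss = 0.9924 μm/a × 8.96 g/cm³ = 8.892 g·m⁻²·a⁻¹
zinc: f(T) = +0.038·(T−10) [T≤10 °C] = -0.3192
  Pd branch = 0.0129·Pd^0.44·e^(0.046·RH+f) = 1.695 μm/a
  Cl⁻ term: 0.0175·488.3^0.57·exp(0.008·67+0.085·1.6) = 1.168
  sum: 1.695 + 1.168 → r_corr = 2.863 μm/a
  mass loss = 2.863 μm/a × 7.14 g/cm³ = 20.44 g·m⁻²·a⁻¹
Ordering by g·m⁻²·a⁻¹: zinc (20.4) > copper (8.89)

zinc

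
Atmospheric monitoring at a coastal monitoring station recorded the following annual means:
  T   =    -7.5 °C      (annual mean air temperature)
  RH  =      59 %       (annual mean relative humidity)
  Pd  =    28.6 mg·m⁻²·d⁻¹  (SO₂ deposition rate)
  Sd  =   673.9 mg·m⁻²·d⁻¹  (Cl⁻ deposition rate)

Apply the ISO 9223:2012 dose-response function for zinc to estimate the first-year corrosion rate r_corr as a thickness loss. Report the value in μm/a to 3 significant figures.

r_corr = 1.05 μm/a

zinc: T≤10 °C ⇒ hinge +0.038·(-7.5−10) = -0.6650
  sulphur-dioxide contribution → 0.4378 μm/a
  chloride contribution → 0.6074 μm/a
  ⇒ r_corr(zinc) = 1.045 μm/a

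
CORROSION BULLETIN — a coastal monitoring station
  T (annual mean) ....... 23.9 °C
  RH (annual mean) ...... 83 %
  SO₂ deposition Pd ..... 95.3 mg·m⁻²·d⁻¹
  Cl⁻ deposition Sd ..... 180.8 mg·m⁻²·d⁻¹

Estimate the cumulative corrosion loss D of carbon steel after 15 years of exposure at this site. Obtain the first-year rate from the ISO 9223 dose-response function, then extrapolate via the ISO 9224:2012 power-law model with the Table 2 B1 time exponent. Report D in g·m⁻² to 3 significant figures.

carbon steel: temperature factor f = -0.054·(13.9) = -0.7506
  Pd branch = 1.77·Pd^0.52·e^(0.02·RH+f) = 46.99 μm/a
  Sd branch = 0.102·Sd^0.62·e^(0.033·RH+0.04·T) = 103 μm/a
  sum: 46.99 + 103 → r_corr = 150 μm/a
Long-term exponent b (ISO 9224 Table 2, B1) = 0.523
  D(15) = 150 × 15^0.523 = 150 × 4.122 = 618.2 μm
  Mass loss = 618.2 μm × 7.85 g/cm³ = 4853 g·m⁻²

D(15) = 4.85e+03 g·m⁻²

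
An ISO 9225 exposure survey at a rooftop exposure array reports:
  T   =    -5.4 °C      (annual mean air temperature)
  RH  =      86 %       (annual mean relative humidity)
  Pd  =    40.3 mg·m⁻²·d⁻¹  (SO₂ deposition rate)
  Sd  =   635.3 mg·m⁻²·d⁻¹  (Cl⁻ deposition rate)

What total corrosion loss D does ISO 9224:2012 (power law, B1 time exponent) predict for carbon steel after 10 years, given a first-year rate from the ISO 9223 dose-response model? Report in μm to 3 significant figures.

carbon steel: f(T) = +0.150·(T−10) [T≤10 °C] = -2.3100
  sulphur-dioxide contribution → 6.707 μm/a
  chloride contribution → 76.77 μm/a
  ⇒ r_corr(carbon steel) = 83.47 μm/a
Power-law: D(10) = r_corr · 10^0.523
  D(10) = 83.47 × 10^0.523 = 83.47 × 3.334 = 278.3 μm

D(10) = 278 μm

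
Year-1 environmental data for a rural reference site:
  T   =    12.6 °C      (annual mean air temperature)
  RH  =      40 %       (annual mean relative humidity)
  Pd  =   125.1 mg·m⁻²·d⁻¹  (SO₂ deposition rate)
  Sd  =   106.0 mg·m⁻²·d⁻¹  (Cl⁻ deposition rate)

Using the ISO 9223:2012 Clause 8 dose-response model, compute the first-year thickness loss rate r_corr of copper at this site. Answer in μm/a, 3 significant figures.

r_corr = 0.443 μm/a

copper: f(T) = -0.080·(T−10) [T>10 °C] = -0.2080
  SO₂ term: 0.0053·125.1^0.26·exp(0.059·40-0.2080) = 0.16
  Cl⁻ term: 0.01025·106.0^0.27·exp(0.036·40+0.049·12.6) = 0.2825
  sum: 0.16 + 0.2825 → r_corr = 0.4426 μm/a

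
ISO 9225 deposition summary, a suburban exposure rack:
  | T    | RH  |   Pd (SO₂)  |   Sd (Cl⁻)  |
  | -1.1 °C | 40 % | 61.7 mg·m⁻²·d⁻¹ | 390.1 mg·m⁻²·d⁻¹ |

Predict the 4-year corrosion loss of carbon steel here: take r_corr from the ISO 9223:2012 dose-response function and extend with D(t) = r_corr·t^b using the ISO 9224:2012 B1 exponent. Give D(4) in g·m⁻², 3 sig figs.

D(4) = 342 g·m⁻²

carbon steel: f(T) = +0.150·(T−10) [T≤10 °C] = -1.6650
  sulphur-dioxide contribution → 6.357 μm/a
  chloride contribution → 14.77 μm/a
  total first-year rate 21.12 μm/a
ISO 9224: D(t) = r_corr · t^b with b = 0.523 (carbon steel, B1)
  D(4) = 21.12 × 4^0.523 = 21.12 × 2.065 = 43.62 μm
  Mass loss = 43.62 μm × 7.85 g/cm³ = 342.4 g·m⁻²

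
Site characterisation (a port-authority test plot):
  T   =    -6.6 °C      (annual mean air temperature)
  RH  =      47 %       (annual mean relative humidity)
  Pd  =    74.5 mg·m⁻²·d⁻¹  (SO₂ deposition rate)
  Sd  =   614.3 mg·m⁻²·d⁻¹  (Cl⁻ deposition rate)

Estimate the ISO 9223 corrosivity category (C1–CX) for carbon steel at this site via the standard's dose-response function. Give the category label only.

carbon steel: f(T) = +0.150·(T−10) [T≤10 °C] = -2.4900
  Pd branch = 1.77·Pd^0.52·e^(0.02·RH+f) = 3.535 μm/a
  Cl⁻ term: 0.102·614.3^0.62·exp(0.033·47+0.04·-6.6) = 19.78
  sum: 3.535 + 19.78 → r_corr = 23.32 μm/a
23.3 μm/a falls in (1.3, 25] for carbon steel → category C2

C2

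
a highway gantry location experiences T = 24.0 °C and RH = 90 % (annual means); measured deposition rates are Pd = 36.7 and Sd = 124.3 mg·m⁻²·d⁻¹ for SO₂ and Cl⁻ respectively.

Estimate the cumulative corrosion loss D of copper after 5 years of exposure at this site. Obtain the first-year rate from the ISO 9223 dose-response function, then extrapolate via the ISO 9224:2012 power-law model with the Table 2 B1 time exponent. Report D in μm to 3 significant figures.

copper: temperature factor f = -0.080·(14.0) = -1.1200
  sulphur-dioxide contribution → 0.8929 μm/a
  chloride contribution → 3.119 μm/a
  total first-year rate 4.012 μm/a
Power-law: D(5) = r_corr · 5^0.667
  D(5) = 4.012 × 5^0.667 = 4.012 × 2.926 = 11.74 μm

D(5) = 11.7 μm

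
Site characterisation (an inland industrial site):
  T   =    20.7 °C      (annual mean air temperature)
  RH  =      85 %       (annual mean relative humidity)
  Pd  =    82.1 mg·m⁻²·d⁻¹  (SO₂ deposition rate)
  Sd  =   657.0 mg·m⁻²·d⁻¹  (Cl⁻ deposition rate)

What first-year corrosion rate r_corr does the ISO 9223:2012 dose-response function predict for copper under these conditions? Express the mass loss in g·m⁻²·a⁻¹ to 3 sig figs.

copper: temperature factor f = -0.080·(10.7) = -0.8560
  sulphur-dioxide contribution → 1.067 μm/a
  chloride contribution → 3.475 μm/a
  total first-year rate 4.542 μm/a
Convert to mass loss: 4.542 μm/a × 8.96 g/cm³ = 40.69 g·m⁻²·a⁻¹

r_corr = 40.7 g·m⁻²·a⁻¹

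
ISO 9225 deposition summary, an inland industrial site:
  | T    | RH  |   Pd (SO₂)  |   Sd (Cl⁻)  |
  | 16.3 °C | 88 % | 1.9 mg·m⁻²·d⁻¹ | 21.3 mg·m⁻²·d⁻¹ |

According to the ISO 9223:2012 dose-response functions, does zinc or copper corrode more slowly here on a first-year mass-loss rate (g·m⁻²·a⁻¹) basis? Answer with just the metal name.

zinc

zinc: temperature factor f = -0.071·(6.3) = -0.4473
  Pd branch = 0.0129·Pd^0.44·e^(0.046·RH+f) = 0.6266 μm/a
  Sd branch = 0.0175·Sd^0.57·e^(0.008·RH+0.085·T) = 0.8085 μm/a
  r_corr = 0.6266 + 0.8085 = 1.435 μm/a
  mass loss = 1.435 μm/a × 7.14 g/cm³ = 10.25 g·m⁻²·a⁻¹
copper: T>10 °C ⇒ hinge -0.080·(16.3−10) = -0.5040
  Pd branch = 0.0053·Pd^0.26·e^(0.059·RH+f) = 0.6803 μm/a
  Sd branch = 0.01025·Sd^0.27·e^(0.036·RH+0.049·T) = 1.236 μm/a
  r_corr = 0.6803 + 1.236 = 1.917 μm/a
  mass loss = 1.917 μm/a × 8.96 g/cm³ = 17.17 g·m⁻²·a⁻¹
Ordering by g·m⁻²·a⁻¹: copper (17.2) > zinc (10.2)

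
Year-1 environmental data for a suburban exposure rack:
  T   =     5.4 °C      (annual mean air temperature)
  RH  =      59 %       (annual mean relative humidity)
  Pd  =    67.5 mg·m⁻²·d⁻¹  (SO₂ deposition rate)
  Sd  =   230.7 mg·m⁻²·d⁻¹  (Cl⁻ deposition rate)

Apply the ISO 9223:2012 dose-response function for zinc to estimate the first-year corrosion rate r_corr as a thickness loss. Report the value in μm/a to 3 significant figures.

r_corr = 2.03 μm/a

zinc: temperature factor f = +0.038·(-4.6) = -0.1748
  SO₂ term: 0.0129·67.5^0.44·exp(0.046·59-0.1748) = 1.043
  Sd branch = 0.0175·Sd^0.57·e^(0.008·RH+0.085·T) = 0.987 μm/a
  r_corr = 1.043 + 0.987 = 2.03 μm/a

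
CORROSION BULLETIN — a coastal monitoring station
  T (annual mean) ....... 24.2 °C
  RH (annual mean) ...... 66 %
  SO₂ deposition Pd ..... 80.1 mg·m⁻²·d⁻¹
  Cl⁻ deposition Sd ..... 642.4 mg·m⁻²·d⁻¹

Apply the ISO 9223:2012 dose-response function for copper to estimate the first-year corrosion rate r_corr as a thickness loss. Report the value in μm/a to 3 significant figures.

copper: T>10 °C ⇒ hinge -0.080·(24.2−10) = -1.1360
  Pd branch = 0.0053·Pd^0.26·e^(0.059·RH+f) = 0.2612 μm/a
  Sd branch = 0.01025·Sd^0.27·e^(0.036·RH+0.049·T) = 2.069 μm/a
  r_corr = 0.2612 + 2.069 = 2.33 μm/a

r_corr = 2.33 μm/a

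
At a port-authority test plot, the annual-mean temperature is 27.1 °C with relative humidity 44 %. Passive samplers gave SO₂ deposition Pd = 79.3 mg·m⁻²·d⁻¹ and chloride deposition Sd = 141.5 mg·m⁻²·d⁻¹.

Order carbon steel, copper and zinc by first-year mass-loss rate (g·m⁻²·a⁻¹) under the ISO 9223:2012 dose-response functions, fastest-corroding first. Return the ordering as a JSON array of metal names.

carbon steel: T>10 °C ⇒ hinge -0.054·(27.1−10) = -0.9234
  sulphur-dioxide contribution → 16.47 μm/a
  chloride contribution → 27.76 μm/a
  ⇒ r_corr(carbon steel) = 44.23 μm/a
  mass loss = 44.23 μm/a × 7.85 g/cm³ = 347.2 g·m⁻²·a⁻¹
copper: f(T) = -0.080·(T−10) [T>10 °C] = -1.3680
  sulphur-dioxide contribution → 0.05642 μm/a
  chloride contribution → 0.7179 μm/a
  ⇒ r_corr(copper) = 0.7743 μm/a
  mass loss = 0.7743 μm/a × 8.96 g/cm³ = 6.938 g·m⁻²·a⁻¹
zinc: temperature factor f = -0.071·(17.1) = -1.2141
  sulphur-dioxide contribution → 0.1986 μm/a
  chloride contribution → 4.19 μm/a
  total first-year rate 4.389 μm/a
  mass loss = 4.389 μm/a × 7.14 g/cm³ = 31.34 g·m⁻²·a⁻¹
Ordering by g·m⁻²·a⁻¹: carbon steel (347) > zinc (31.3) > copper (6.94)

["carbon steel", "zinc", "copper"]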